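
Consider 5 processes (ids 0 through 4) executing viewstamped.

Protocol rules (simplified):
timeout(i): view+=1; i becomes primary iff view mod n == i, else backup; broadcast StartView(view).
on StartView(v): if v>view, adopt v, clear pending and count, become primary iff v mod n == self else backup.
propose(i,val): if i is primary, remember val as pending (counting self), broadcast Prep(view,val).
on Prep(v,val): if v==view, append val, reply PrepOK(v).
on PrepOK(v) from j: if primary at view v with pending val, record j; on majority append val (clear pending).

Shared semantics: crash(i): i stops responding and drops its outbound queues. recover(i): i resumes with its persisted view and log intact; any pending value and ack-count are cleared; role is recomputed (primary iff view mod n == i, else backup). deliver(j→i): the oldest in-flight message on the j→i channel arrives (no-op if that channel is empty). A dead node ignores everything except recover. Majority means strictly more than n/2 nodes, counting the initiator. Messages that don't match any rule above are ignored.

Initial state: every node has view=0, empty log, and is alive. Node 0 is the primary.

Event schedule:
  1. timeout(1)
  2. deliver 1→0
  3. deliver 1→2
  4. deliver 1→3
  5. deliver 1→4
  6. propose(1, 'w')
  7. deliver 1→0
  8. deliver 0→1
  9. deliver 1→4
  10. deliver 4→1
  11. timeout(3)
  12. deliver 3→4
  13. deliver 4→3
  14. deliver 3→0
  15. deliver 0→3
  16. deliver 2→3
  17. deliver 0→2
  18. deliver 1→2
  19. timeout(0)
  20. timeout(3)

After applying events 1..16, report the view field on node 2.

e1 timeout(1): 1[prim,v=1,-]
e2 deliver 1→0: 0[back,v=1,-]
e3 deliver 1→2: 2[back,v=1,-]
e4 deliver 1→3: 3[back,v=1,-]
e5 deliver 1→4: 4[back,v=1,-]
e6 propose(1,'w'): ·
e7 deliver 1→0: 0[back,v=1,w]
e8 deliver 0→1: ·
e9 deliver 1→4: 4[back,v=1,w]
e10 deliver 4→1: 1[prim,v=1,w]
e11 timeout(3): 3[back,v=2,-]
e12 deliver 3→4: 4[back,v=2,w]
e13 deliver 4→3: ·
e14 deliver 3→0: 0[back,v=2,w]
e15 deliver 0→3: ·
e16 deliver 2→3: ·

1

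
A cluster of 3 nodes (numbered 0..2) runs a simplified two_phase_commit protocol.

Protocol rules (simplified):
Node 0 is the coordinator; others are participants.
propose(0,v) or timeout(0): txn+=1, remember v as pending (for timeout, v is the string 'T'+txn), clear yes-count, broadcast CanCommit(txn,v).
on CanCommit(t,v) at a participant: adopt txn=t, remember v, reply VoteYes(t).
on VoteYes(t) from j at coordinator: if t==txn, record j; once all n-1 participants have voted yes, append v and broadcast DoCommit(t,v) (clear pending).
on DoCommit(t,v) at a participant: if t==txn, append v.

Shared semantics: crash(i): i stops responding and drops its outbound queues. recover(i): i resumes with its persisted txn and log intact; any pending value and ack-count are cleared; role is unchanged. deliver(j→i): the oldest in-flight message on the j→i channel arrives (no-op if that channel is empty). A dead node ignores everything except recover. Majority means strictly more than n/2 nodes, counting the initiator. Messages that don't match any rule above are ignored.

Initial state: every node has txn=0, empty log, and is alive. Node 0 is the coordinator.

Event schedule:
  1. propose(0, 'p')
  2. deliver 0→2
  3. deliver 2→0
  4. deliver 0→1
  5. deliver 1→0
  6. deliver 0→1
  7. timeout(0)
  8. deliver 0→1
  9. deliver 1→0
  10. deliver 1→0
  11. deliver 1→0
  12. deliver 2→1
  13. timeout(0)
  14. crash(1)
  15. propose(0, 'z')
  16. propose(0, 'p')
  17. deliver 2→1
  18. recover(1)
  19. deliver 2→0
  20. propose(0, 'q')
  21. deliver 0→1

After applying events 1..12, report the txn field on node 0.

2

step 1 propose(0,'p'): 0={coor,t=1,log=-}
step 2 deliver 0→2: 2={part,t=1,log=-}
step 3 deliver 2→0: —
step 4 deliver 0→1: 1={part,t=1,log=-}
step 5 deliver 1→0: 0={coor,t=1,log=p}
step 6 deliver 0→1: 1={part,t=1,log=p}
step 7 timeout(0): 0={coor,t=2,log=p}
step 8 deliver 0→1: 1={part,t=2,log=p}
step 9 deliver 1→0: —
step 10 deliver 1→0: —
step 11 deliver 1→0: —
step 12 deliver 2→1: —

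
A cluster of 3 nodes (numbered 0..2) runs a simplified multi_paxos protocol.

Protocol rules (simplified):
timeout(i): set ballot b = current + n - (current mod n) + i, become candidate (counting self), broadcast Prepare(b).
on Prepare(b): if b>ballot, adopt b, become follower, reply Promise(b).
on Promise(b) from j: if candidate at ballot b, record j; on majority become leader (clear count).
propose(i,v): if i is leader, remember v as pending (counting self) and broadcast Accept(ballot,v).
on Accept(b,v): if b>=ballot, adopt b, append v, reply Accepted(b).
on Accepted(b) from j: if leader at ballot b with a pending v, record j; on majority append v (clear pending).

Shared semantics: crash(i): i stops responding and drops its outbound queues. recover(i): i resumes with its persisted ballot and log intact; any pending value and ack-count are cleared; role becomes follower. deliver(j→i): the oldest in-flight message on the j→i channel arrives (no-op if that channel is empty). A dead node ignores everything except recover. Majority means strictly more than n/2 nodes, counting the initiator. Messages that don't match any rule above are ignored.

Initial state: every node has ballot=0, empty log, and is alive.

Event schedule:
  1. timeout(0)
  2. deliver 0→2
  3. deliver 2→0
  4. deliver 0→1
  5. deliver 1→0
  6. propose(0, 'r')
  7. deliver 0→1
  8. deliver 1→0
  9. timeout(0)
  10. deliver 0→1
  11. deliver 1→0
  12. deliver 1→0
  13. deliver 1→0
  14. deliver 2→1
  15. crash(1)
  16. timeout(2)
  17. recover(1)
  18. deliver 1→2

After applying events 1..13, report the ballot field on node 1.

1. timeout(0):  <0:cand b3 ->
2. deliver 0→2:  <2:foll b3 ->
3. deliver 2→0:  <0:lead b3 ->
4. deliver 0→1:  <1:foll b3 ->
5. deliver 1→0:  nop
6. propose(0,'r'):  nop
7. deliver 0→1:  <1:foll b3 r>
8. deliver 1→0:  <0:lead b3 r>
9. timeout(0):  <0:cand b6 r>
10. deliver 0→1:  <1:foll b6 r>
11. deliver 1→0:  <0:lead b6 r>
12. deliver 1→0:  nop
13. deliver 1→0:  nop

6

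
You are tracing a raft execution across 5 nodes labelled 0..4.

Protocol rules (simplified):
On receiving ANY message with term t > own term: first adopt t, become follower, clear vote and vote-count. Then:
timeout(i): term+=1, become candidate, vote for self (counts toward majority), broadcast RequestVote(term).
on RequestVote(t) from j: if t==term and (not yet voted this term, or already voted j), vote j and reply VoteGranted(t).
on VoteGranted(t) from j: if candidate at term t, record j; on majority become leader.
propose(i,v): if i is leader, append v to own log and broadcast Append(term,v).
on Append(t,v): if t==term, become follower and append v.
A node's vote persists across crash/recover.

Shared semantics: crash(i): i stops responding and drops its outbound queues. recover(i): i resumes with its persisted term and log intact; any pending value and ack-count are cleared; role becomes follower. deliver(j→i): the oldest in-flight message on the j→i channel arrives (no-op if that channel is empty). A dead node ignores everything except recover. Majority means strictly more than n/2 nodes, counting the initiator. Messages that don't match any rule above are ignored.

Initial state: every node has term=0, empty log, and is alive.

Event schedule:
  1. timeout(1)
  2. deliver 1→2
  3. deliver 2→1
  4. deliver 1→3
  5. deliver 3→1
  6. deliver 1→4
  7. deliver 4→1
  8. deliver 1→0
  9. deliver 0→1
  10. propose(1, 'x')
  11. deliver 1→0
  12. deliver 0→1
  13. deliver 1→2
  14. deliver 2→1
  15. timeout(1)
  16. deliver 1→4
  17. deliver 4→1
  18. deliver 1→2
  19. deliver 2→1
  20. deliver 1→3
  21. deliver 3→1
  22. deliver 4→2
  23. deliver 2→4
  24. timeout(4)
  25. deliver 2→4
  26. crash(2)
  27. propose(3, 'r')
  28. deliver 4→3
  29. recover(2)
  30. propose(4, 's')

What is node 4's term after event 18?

1

after 1 — timeout(1): n1:cand/t1/[-]
after 2 — deliver 1→2: n2:foll/t1/[-]
after 3 — deliver 2→1: ·
after 4 — deliver 1→3: n3:foll/t1/[-]
after 5 — deliver 3→1: n1:lead/t1/[-]
after 6 — deliver 1→4: n4:foll/t1/[-]
after 7 — deliver 4→1: ·
after 8 — deliver 1→0: n0:foll/t1/[-]
after 9 — deliver 0→1: ·
after 10 — propose(1,'x'): n1:lead/t1/[x]
after 11 — deliver 1→0: n0:foll/t1/[x]
after 12 — deliver 0→1: ·
after 13 — deliver 1→2: n2:foll/t1/[x]
after 14 — deliver 2→1: ·
after 15 — timeout(1): n1:cand/t2/[x]
after 16 — deliver 1→4: n4:foll/t1/[x]
after 17 — deliver 4→1: ·
after 18 — deliver 1→2: n2:foll/t2/[x]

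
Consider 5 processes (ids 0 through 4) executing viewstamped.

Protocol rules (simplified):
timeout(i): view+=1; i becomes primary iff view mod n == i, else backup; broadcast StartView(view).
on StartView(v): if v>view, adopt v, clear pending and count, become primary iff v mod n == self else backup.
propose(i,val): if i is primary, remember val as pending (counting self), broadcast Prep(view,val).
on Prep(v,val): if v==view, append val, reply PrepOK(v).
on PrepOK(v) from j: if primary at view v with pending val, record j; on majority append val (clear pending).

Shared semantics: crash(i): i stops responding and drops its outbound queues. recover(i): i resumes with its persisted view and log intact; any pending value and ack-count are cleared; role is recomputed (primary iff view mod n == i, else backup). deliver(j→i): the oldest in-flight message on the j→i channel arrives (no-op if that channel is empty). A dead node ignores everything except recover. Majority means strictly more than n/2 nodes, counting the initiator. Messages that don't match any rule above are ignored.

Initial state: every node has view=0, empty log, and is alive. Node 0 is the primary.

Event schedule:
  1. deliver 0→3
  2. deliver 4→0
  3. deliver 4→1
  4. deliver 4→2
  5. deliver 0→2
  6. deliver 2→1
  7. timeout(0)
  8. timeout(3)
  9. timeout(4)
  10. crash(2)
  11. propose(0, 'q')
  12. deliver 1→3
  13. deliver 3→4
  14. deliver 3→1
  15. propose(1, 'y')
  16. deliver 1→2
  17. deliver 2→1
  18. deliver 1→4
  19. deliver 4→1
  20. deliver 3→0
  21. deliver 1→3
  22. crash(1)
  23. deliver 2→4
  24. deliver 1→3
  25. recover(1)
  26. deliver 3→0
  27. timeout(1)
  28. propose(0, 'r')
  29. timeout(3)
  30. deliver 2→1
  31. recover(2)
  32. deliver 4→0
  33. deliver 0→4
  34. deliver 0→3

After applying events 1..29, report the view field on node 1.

2

after 1 — deliver 0→3: ·
after 2 — deliver 4→0: ·
after 3 — deliver 4→1: ·
after 4 — deliver 4→2: ·
after 5 — deliver 0→2: ·
after 6 — deliver 2→1: ·
after 7 — timeout(0): n0:back/v1/[-]
after 8 — timeout(3): n3:back/v1/[-]
after 9 — timeout(4): n4:back/v1/[-]
after 10 — crash(2): n2:✗back/v0/[-]
after 11 — propose(0,'q'): ·
after 12 — deliver 1→3: ·
after 13 — deliver 3→4: ·
after 14 — deliver 3→1: n1:prim/v1/[-]
after 15 — propose(1,'y'): ·
after 16 — deliver 1→2: ·
after 17 — deliver 2→1: ·
after 18 — deliver 1→4: n4:back/v1/[y]
after 19 — deliver 4→1: ·
after 20 — deliver 3→0: ·
after 21 — deliver 1→3: n3:back/v1/[y]
after 22 — crash(1): n1:✗prim/v1/[-]
after 23 — deliver 2→4: ·
after 24 — deliver 1→3: ·
after 25 — recover(1): n1:prim/v1/[-]
after 26 — deliver 3→0: ·
after 27 — timeout(1): n1:back/v2/[-]
after 28 — propose(0,'r'): ·
after 29 — timeout(3): n3:back/v2/[y]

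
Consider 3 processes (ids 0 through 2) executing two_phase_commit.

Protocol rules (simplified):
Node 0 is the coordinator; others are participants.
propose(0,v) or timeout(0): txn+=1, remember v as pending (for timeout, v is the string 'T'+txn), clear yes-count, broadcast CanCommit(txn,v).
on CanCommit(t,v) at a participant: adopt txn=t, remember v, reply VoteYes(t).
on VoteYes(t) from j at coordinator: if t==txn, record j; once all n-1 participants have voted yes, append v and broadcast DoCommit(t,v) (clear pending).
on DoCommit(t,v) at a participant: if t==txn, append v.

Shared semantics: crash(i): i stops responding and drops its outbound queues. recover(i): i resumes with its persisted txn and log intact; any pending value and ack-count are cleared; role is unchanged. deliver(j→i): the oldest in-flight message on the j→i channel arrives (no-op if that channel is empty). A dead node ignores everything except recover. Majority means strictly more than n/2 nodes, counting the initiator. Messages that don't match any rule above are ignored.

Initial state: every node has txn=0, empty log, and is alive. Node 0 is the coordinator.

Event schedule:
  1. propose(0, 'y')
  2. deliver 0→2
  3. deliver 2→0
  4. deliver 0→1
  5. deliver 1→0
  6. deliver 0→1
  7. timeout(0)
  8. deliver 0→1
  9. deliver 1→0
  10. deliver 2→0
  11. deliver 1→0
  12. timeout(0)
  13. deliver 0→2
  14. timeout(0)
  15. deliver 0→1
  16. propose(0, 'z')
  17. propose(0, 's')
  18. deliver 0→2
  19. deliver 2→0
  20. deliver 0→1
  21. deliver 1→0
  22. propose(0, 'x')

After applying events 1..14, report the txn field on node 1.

2

after 1 — propose(0,'y'): n0:coor/t1/[-]
after 2 — deliver 0→2: n2:part/t1/[-]
after 3 — deliver 2→0: ·
after 4 — deliver 0→1: n1:part/t1/[-]
after 5 — deliver 1→0: n0:coor/t1/[y]
after 6 — deliver 0→1: n1:part/t1/[y]
after 7 — timeout(0): n0:coor/t2/[y]
after 8 — deliver 0→1: n1:part/t2/[y]
after 9 — deliver 1→0: ·
after 10 — deliver 2→0: ·
after 11 — deliver 1→0: ·
after 12 — timeout(0): n0:coor/t3/[y]
after 13 — deliver 0→2: n2:part/t1/[y]
after 14 — timeout(0): n0:coor/t4/[y]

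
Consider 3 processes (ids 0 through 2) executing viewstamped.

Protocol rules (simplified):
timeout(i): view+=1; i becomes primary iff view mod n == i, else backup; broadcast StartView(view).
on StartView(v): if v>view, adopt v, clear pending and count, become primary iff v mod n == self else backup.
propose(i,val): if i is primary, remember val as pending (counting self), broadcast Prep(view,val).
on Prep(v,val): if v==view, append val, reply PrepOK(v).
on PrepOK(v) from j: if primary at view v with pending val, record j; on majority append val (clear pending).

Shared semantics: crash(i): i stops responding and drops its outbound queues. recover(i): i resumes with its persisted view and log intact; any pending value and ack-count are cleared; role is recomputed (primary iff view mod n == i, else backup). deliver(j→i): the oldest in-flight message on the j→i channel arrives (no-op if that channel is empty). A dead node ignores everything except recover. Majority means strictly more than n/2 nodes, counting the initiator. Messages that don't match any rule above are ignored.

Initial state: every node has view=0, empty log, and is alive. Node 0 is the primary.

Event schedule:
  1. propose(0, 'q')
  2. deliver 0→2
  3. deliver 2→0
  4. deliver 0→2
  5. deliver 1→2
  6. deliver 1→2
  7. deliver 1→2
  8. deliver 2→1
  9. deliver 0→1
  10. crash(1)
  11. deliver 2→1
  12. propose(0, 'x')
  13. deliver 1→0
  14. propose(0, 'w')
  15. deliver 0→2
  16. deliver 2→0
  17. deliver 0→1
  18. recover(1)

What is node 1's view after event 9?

0

[1] propose(0,'q') → ∅
[2] deliver 0→2 → N2(back v0 [q])
[3] deliver 2→0 → N0(prim v0 [q])
[4] deliver 0→2 → ∅
[5] deliver 1→2 → ∅
[6] deliver 1→2 → ∅
[7] deliver 1→2 → ∅
[8] deliver 2→1 → ∅
[9] deliver 0→1 → N1(back v0 [q])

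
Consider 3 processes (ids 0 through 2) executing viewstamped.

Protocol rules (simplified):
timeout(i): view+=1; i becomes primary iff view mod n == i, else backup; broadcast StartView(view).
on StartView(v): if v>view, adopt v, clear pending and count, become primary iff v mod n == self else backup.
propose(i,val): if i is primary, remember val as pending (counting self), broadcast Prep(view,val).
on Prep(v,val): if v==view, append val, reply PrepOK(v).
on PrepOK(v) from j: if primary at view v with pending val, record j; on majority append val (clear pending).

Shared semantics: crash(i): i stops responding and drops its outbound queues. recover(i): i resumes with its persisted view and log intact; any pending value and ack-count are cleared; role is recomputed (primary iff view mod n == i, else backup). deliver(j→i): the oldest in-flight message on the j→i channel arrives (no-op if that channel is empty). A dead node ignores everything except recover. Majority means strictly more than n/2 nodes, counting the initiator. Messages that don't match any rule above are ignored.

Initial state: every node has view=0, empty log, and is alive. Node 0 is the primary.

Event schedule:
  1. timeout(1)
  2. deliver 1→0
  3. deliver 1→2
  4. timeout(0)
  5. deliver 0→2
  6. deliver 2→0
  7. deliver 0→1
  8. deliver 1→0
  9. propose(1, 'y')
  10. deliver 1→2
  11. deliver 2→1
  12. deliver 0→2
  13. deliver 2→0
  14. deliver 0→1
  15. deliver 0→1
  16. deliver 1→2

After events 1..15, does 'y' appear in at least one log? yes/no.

after 1 — timeout(1): n1:prim/v1/[-]
after 2 — deliver 1→0: n0:back/v1/[-]
after 3 — deliver 1→2: n2:back/v1/[-]
after 4 — timeout(0): n0:back/v2/[-]
after 5 — deliver 0→2: n2:prim/v2/[-]
after 6 — deliver 2→0: ·
after 7 — deliver 0→1: n1:back/v2/[-]
after 8 — deliver 1→0: ·
after 9 — propose(1,'y'): ·
after 10 — deliver 1→2: ·
after 11 — deliver 2→1: ·
after 12 — deliver 0→2: ·
after 13 — deliver 2→0: ·
after 14 — deliver 0→1: ·
after 15 — deliver 0→1: ·

no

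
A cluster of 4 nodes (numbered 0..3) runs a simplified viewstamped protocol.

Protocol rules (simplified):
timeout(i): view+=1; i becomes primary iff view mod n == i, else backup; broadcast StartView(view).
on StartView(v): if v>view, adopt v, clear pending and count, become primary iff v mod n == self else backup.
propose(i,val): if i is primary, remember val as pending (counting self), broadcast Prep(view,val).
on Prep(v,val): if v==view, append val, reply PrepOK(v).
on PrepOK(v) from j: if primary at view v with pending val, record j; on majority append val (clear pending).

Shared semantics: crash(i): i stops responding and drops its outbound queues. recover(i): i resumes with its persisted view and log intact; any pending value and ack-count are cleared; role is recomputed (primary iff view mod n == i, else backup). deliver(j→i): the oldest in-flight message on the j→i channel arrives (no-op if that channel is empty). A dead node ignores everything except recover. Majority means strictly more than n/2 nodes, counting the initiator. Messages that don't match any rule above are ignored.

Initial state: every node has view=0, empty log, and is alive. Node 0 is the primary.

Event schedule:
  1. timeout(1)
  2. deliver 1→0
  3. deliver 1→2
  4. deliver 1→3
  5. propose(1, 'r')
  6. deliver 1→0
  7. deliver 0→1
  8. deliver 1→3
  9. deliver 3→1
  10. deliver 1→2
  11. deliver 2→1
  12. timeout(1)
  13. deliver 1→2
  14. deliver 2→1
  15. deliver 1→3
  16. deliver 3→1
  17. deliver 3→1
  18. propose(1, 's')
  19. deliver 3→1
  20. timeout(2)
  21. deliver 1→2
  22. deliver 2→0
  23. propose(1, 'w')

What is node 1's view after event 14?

2

[1] timeout(1) → N1(prim v1 [-])
[2] deliver 1→0 → N0(back v1 [-])
[3] deliver 1→2 → N2(back v1 [-])
[4] deliver 1→3 → N3(back v1 [-])
[5] propose(1,'r') → ∅
[6] deliver 1→0 → N0(back v1 [r])
[7] deliver 0→1 → ∅
[8] deliver 1→3 → N3(back v1 [r])
[9] deliver 3→1 → N1(prim v1 [r])
[10] deliver 1→2 → N2(back v1 [r])
[11] deliver 2→1 → ∅
[12] timeout(1) → N1(back v2 [r])
[13] deliver 1→2 → N2(prim v2 [r])
[14] deliver 2→1 → ∅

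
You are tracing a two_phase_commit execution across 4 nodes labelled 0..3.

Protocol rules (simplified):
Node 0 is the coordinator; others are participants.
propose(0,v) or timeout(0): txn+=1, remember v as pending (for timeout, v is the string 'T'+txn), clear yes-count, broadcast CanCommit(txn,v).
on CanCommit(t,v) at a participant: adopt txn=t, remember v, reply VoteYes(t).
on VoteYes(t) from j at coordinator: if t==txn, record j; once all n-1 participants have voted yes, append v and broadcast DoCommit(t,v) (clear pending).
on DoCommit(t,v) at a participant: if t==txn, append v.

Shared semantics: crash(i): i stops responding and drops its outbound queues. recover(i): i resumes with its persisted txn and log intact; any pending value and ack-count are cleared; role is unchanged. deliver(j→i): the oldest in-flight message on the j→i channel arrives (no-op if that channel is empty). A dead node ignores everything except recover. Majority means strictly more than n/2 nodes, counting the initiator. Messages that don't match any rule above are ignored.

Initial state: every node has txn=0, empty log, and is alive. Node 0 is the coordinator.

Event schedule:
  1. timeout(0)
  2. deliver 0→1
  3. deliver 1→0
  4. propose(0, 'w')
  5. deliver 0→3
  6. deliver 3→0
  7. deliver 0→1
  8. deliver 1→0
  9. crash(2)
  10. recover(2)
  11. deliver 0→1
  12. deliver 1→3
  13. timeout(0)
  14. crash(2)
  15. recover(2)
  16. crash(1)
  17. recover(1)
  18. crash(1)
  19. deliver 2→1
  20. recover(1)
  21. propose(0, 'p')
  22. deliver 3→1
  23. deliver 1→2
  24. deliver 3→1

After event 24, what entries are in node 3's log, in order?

after 1 — timeout(0): n0:coor/t1/[-]
after 2 — deliver 0→1: n1:part/t1/[-]
after 3 — deliver 1→0: ·
after 4 — propose(0,'w'): n0:coor/t2/[-]
after 5 — deliver 0→3: n3:part/t1/[-]
after 6 — deliver 3→0: ·
after 7 — deliver 0→1: n1:part/t2/[-]
after 8 — deliver 1→0: ·
after 9 — crash(2): n2:✗part/t0/[-]
after 10 — recover(2): n2:part/t0/[-]
after 11 — deliver 0→1: ·
after 12 — deliver 1→3: ·
after 13 — timeout(0): n0:coor/t3/[-]
after 14 — crash(2): n2:✗part/t0/[-]
after 15 — recover(2): n2:part/t0/[-]
after 16 — crash(1): n1:✗part/t2/[-]
after 17 — recover(1): n1:part/t2/[-]
after 18 — crash(1): n1:✗part/t2/[-]
after 19 — deliver 2→1: ·
after 20 — recover(1): n1:part/t2/[-]
after 21 — propose(0,'p'): n0:coor/t4/[-]
after 22 — deliver 3→1: ·
after 23 — deliver 1→2: ·
after 24 — deliver 3→1: ·

empty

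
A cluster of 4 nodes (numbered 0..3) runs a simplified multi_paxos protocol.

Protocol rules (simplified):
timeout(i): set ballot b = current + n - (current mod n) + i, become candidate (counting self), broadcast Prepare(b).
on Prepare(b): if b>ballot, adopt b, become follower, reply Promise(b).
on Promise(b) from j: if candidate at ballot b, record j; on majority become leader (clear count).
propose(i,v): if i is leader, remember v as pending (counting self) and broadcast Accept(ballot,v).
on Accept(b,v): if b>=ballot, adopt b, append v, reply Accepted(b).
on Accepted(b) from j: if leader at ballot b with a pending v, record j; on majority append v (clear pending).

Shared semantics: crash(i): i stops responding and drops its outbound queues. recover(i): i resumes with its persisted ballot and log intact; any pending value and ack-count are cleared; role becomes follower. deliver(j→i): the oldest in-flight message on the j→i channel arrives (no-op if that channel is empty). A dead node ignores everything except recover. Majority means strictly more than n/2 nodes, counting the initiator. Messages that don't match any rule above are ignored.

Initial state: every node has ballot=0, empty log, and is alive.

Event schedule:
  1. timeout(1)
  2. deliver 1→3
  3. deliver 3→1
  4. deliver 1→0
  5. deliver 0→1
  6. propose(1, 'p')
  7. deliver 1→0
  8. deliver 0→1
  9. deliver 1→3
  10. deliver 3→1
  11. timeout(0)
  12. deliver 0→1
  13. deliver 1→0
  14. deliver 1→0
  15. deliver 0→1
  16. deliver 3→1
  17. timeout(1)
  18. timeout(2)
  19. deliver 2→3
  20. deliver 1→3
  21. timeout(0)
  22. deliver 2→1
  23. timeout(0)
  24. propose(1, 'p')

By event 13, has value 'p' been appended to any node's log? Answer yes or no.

yes

after 1 — timeout(1): n1:cand/b5/[-]
after 2 — deliver 1→3: n3:foll/b5/[-]
after 3 — deliver 3→1: ·
after 4 — deliver 1→0: n0:foll/b5/[-]
after 5 — deliver 0→1: n1:lead/b5/[-]
after 6 — propose(1,'p'): ·
after 7 — deliver 1→0: n0:foll/b5/[p]
after 8 — deliver 0→1: ·
after 9 — deliver 1→3: n3:foll/b5/[p]
after 10 — deliver 3→1: n1:lead/b5/[p]
after 11 — timeout(0): n0:cand/b8/[p]
after 12 — deliver 0→1: n1:foll/b8/[p]
after 13 — deliver 1→0: ·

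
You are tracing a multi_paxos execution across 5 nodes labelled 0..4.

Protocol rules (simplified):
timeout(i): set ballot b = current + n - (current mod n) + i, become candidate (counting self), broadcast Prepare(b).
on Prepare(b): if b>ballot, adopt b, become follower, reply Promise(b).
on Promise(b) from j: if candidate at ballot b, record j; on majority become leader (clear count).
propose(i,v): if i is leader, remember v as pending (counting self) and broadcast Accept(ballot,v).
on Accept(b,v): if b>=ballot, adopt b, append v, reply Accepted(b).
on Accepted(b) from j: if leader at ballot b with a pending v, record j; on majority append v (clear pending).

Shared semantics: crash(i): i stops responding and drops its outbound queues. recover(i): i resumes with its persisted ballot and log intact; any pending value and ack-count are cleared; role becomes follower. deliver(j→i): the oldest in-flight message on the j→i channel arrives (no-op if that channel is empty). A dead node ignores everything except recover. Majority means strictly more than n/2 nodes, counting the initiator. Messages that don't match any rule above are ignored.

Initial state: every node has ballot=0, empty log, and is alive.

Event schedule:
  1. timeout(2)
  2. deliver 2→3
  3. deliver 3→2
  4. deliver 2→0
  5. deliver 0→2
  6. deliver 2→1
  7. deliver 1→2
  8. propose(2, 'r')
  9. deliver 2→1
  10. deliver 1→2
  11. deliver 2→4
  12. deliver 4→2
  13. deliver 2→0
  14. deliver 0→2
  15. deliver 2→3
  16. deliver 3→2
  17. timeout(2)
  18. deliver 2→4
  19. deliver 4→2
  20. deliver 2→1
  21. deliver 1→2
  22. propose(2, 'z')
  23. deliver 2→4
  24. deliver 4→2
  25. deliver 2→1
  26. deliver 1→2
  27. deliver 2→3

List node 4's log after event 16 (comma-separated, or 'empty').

e1 timeout(2): 2[cand,b=7,-]
e2 deliver 2→3: 3[foll,b=7,-]
e3 deliver 3→2: ·
e4 deliver 2→0: 0[foll,b=7,-]
e5 deliver 0→2: 2[lead,b=7,-]
e6 deliver 2→1: 1[foll,b=7,-]
e7 deliver 1→2: ·
e8 propose(2,'r'): ·
e9 deliver 2→1: 1[foll,b=7,r]
e10 deliver 1→2: ·
e11 deliver 2→4: 4[foll,b=7,-]
e12 deliver 4→2: ·
e13 deliver 2→0: 0[foll,b=7,r]
e14 deliver 0→2: 2[lead,b=7,r]
e15 deliver 2→3: 3[foll,b=7,r]
e16 deliver 3→2: ·

empty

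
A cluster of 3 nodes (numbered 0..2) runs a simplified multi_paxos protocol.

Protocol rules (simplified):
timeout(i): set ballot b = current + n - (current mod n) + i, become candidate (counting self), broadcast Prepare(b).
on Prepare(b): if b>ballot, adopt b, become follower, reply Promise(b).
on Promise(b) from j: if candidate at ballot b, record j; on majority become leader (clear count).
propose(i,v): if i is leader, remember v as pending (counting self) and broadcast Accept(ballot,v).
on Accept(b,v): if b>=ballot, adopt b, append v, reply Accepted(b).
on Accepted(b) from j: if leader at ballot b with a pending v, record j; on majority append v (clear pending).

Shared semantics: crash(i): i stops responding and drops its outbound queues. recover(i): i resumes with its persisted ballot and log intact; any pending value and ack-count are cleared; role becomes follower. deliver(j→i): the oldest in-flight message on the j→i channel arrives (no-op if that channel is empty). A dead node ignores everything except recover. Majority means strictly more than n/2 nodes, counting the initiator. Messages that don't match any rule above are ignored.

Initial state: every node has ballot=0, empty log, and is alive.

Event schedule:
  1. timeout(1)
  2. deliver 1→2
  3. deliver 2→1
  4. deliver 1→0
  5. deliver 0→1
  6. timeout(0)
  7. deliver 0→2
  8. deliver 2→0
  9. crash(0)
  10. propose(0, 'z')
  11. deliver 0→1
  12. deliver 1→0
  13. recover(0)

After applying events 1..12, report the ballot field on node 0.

e1 timeout(1): 1[cand,b=4,-]
e2 deliver 1→2: 2[foll,b=4,-]
e3 deliver 2→1: 1[lead,b=4,-]
e4 deliver 1→0: 0[foll,b=4,-]
e5 deliver 0→1: ·
e6 timeout(0): 0[cand,b=6,-]
e7 deliver 0→2: 2[foll,b=6,-]
e8 deliver 2→0: 0[lead,b=6,-]
e9 crash(0): 0[✗lead,b=6,-]
e10 propose(0,'z'): ·
e11 deliver 0→1: ·
e12 deliver 1→0: ·

6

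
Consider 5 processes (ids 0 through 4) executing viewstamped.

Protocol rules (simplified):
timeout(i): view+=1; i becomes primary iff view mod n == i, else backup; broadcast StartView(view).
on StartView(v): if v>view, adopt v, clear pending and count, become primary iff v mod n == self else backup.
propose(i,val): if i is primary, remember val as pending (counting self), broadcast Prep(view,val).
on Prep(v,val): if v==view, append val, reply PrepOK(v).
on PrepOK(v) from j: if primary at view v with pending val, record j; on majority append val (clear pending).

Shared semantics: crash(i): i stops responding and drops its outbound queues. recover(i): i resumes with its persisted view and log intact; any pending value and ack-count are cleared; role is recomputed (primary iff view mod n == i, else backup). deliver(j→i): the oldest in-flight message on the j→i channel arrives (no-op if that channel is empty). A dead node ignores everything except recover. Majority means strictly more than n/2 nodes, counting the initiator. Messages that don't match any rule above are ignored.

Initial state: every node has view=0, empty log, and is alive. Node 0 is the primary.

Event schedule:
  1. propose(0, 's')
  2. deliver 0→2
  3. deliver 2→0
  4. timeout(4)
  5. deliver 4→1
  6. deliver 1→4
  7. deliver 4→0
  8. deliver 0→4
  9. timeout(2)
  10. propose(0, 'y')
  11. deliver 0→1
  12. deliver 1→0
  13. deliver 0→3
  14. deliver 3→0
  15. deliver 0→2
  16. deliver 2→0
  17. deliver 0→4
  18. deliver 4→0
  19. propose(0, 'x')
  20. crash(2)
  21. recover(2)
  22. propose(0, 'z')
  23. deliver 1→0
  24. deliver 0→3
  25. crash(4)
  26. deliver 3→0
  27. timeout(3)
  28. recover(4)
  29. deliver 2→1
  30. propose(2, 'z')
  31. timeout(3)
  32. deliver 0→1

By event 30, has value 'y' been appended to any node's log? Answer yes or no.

no

after 1 — propose(0,'s'): ·
after 2 — deliver 0→2: n2:back/v0/[s]
after 3 — deliver 2→0: ·
after 4 — timeout(4): n4:back/v1/[-]
after 5 — deliver 4→1: n1:prim/v1/[-]
after 6 — deliver 1→4: ·
after 7 — deliver 4→0: n0:back/v1/[-]
after 8 — deliver 0→4: ·
after 9 — timeout(2): n2:back/v1/[s]
after 10 — propose(0,'y'): ·
after 11 — deliver 0→1: ·
after 12 — deliver 1→0: ·
after 13 — deliver 0→3: n3:back/v0/[s]
after 14 — deliver 3→0: ·
after 15 — deliver 0→2: ·
after 16 — deliver 2→0: ·
after 17 — deliver 0→4: ·
after 18 — deliver 4→0: ·
after 19 — propose(0,'x'): ·
after 20 — crash(2): n2:✗back/v1/[s]
after 21 — recover(2): n2:back/v1/[s]
after 22 — propose(0,'z'): ·
after 23 — deliver 1→0: ·
after 24 — deliver 0→3: ·
after 25 — crash(4): n4:✗back/v1/[-]
after 26 — deliver 3→0: ·
after 27 — timeout(3): n3:back/v1/[s]
after 28 — recover(4): n4:back/v1/[-]
after 29 — deliver 2→1: ·
after 30 — propose(2,'z'): ·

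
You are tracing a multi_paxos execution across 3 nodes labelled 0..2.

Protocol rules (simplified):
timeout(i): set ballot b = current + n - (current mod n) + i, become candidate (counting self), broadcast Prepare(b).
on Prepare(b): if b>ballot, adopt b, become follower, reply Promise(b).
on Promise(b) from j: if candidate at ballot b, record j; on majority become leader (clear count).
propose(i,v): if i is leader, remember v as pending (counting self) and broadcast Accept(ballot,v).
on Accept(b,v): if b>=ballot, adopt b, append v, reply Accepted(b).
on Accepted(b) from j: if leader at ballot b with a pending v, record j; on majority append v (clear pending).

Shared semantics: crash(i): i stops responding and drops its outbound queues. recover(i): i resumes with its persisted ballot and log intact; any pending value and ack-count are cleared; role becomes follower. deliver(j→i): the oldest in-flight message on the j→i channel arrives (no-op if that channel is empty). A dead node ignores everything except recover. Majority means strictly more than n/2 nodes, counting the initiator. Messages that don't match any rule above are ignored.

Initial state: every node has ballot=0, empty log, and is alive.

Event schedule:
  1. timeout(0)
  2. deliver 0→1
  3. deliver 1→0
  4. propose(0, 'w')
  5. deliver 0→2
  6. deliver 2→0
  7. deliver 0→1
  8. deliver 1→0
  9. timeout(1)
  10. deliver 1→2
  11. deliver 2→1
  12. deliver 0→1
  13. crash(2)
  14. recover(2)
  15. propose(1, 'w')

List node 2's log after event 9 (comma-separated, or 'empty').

empty

step 1 timeout(0): 0={cand,b=3,log=-}
step 2 deliver 0→1: 1={foll,b=3,log=-}
step 3 deliver 1→0: 0={lead,b=3,log=-}
step 4 propose(0,'w'): —
step 5 deliver 0→2: 2={foll,b=3,log=-}
step 6 deliver 2→0: —
step 7 deliver 0→1: 1={foll,b=3,log=w}
step 8 deliver 1→0: 0={lead,b=3,log=w}
step 9 timeout(1): 1={cand,b=7,log=w}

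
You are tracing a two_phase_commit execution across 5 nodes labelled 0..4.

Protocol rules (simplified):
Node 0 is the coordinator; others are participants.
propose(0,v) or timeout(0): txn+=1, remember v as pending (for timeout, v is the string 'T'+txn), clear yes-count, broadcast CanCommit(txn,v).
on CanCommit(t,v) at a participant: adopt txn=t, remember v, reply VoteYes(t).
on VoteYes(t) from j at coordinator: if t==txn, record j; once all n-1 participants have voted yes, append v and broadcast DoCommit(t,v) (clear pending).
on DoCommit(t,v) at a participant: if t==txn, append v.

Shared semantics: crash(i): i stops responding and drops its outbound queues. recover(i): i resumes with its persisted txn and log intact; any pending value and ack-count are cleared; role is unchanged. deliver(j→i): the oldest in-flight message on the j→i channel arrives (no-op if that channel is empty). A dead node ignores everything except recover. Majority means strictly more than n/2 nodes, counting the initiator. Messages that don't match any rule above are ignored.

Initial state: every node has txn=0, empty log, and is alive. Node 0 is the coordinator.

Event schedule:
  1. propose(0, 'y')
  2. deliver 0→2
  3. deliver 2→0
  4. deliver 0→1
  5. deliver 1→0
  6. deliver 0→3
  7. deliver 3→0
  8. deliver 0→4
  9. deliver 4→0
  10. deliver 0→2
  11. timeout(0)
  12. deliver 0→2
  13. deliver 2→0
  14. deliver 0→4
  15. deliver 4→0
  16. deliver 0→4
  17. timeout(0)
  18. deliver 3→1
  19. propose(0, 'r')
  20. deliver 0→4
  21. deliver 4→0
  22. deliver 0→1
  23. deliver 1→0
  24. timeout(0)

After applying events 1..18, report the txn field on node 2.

e1 propose(0,'y'): 0[coor,t=1,-]
e2 deliver 0→2: 2[part,t=1,-]
e3 deliver 2→0: ·
e4 deliver 0→1: 1[part,t=1,-]
e5 deliver 1→0: ·
e6 deliver 0→3: 3[part,t=1,-]
e7 deliver 3→0: ·
e8 deliver 0→4: 4[part,t=1,-]
e9 deliver 4→0: 0[coor,t=1,y]
e10 deliver 0→2: 2[part,t=1,y]
e11 timeout(0): 0[coor,t=2,y]
e12 deliver 0→2: 2[part,t=2,y]
e13 deliver 2→0: ·
e14 deliver 0→4: 4[part,t=1,y]
e15 deliver 4→0: ·
e16 deliver 0→4: 4[part,t=2,y]
e17 timeout(0): 0[coor,t=3,y]
e18 deliver 3→1: ·

2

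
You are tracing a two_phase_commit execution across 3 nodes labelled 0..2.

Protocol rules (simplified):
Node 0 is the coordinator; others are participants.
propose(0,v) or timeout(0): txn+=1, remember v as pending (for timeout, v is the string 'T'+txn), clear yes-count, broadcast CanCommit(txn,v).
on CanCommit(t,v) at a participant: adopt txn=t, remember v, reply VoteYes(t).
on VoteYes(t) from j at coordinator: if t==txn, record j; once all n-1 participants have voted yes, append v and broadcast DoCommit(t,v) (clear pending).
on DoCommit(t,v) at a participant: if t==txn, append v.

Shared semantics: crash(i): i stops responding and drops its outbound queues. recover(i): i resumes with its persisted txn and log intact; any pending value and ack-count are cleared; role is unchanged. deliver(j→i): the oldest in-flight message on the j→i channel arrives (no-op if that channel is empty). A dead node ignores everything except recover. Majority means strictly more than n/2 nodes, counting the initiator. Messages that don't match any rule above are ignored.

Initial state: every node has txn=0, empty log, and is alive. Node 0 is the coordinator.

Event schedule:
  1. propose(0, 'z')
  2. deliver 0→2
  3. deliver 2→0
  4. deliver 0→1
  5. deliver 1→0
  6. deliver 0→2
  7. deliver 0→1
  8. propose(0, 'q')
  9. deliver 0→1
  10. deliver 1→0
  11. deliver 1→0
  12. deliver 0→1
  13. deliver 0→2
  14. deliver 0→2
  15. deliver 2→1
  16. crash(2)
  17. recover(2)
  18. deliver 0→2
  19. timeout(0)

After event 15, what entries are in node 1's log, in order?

1. propose(0,'z'):  <0:coor t1 ->
2. deliver 0→2:  <2:part t1 ->
3. deliver 2→0:  nop
4. deliver 0→1:  <1:part t1 ->
5. deliver 1→0:  <0:coor t1 z>
6. deliver 0→2:  <2:part t1 z>
7. deliver 0→1:  <1:part t1 z>
8. propose(0,'q'):  <0:coor t2 z>
9. deliver 0→1:  <1:part t2 z>
10. deliver 1→0:  nop
11. deliver 1→0:  nop
12. deliver 0→1:  nop
13. deliver 0→2:  <2:part t2 z>
14. deliver 0→2:  nop
15. deliver 2→1:  nop

z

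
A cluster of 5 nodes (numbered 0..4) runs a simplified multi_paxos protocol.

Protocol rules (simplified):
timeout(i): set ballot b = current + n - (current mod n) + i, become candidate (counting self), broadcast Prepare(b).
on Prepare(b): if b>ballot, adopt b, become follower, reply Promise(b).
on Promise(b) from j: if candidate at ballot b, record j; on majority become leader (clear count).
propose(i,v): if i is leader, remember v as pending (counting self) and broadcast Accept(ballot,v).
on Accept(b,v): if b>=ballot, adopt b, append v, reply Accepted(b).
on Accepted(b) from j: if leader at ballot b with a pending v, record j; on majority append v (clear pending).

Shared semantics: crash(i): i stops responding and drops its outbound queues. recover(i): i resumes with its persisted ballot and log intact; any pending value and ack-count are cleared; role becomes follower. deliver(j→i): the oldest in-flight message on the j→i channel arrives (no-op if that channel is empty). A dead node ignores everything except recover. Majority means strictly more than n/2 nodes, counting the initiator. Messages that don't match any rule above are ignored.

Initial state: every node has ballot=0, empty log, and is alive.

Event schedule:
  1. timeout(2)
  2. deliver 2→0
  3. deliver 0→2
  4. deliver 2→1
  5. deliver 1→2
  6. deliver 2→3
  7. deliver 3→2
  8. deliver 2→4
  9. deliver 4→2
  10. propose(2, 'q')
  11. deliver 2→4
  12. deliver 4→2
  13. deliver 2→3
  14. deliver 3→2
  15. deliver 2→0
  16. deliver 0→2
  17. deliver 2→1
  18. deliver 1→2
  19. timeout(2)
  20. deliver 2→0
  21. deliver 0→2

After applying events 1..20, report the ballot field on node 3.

7

e1 timeout(2): 2[cand,b=7,-]
e2 deliver 2→0: 0[foll,b=7,-]
e3 deliver 0→2: ·
e4 deliver 2→1: 1[foll,b=7,-]
e5 deliver 1→2: 2[lead,b=7,-]
e6 deliver 2→3: 3[foll,b=7,-]
e7 deliver 3→2: ·
e8 deliver 2→4: 4[foll,b=7,-]
e9 deliver 4→2: ·
e10 propose(2,'q'): ·
e11 deliver 2→4: 4[foll,b=7,q]
e12 deliver 4→2: ·
e13 deliver 2→3: 3[foll,b=7,q]
e14 deliver 3→2: 2[lead,b=7,q]
e15 deliver 2→0: 0[foll,b=7,q]
e16 deliver 0→2: ·
e17 deliver 2→1: 1[foll,b=7,q]
e18 deliver 1→2: ·
e19 timeout(2): 2[cand,b=12,q]
e20 deliver 2→0: 0[foll,b=12,q]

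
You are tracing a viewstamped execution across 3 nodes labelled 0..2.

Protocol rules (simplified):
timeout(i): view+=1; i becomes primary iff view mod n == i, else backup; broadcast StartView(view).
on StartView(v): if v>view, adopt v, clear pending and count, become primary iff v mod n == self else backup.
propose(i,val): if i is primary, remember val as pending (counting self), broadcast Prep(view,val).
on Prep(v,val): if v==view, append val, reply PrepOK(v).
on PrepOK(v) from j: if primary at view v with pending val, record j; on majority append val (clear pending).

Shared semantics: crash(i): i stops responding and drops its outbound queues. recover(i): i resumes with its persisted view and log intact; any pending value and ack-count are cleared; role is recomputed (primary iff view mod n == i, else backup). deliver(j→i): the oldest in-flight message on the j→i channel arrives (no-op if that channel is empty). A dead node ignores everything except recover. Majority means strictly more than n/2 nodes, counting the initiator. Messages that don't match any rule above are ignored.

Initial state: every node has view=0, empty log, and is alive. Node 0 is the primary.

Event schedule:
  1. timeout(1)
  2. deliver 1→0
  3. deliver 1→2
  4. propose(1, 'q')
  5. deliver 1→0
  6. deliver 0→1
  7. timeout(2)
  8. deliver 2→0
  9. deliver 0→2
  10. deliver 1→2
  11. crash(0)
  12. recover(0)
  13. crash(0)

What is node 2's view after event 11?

2

step 1 timeout(1): 1={prim,v=1,log=-}
step 2 deliver 1→0: 0={back,v=1,log=-}
step 3 deliver 1→2: 2={back,v=1,log=-}
step 4 propose(1,'q'): —
step 5 deliver 1→0: 0={back,v=1,log=q}
step 6 deliver 0→1: 1={prim,v=1,log=q}
step 7 timeout(2): 2={prim,v=2,log=-}
step 8 deliver 2→0: 0={back,v=2,log=q}
step 9 deliver 0→2: —
step 10 deliver 1→2: —
step 11 crash(0): 0={✗back,v=2,log=q}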